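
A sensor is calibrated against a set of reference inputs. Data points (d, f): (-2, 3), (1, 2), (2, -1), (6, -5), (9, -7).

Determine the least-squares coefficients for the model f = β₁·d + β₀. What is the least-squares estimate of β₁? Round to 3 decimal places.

From the data, Σd·d = 126, Σd = 16, Σ1 = 5.
Right-hand side: Σd·f = -99, Σf = -8.
So XᵀX·[β₁, β₀]ᵀ = Xᵀf: [[126, 16]; [16, 5]]·[β₁, β₀]ᵀ = [-99, -8]ᵀ.
Determinant 126·5 − 16² = 374.
β₁ = ((-99)·5 − 16·(-8))/374 = -367/374; β₀ = (126·(-8) − 16·(-99))/374 = 288/187.

β₁ = -0.981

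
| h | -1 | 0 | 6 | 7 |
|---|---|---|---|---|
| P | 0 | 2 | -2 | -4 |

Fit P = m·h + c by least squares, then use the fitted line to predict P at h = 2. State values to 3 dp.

P̂ = -0.440

From the data, Σh·h = 86, Σh = 12, Σ1 = 4.
For AᵀP: Σh·P = -40, ΣP = -4.
Eliminating c: 4·(row 1) − 12·(row 2) gives 200·m = 4·(-40) − 12·(-4) = -112, so m = -14/25.
Then c = ((-4) − 12·(-14/25))/4 = 17/25.
At h = 2: P̂ = (-14/25)·(2) + (17/25)·(1) = -11/25.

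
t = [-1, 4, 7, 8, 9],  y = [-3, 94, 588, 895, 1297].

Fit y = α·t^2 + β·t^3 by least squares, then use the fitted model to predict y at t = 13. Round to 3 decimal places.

Forming MᵀM = [[13315, 109647]; [109647, 915331]] and Mᵀy = [192650, 1611456]ᵀ gives MᵀM·[α, β]ᵀ = Mᵀy.
Eliminating β: 915331·(row 1) − 109647·(row 2) gives 165167656·α = 915331·192650 − 109647·1611456 = -352798882, so α = -176399441/82583828.
Then β = (1611456 − 109647·(-176399441/82583828))/915331 = 166521045/82583828.
At t = 13: ŷ = (-176399441/82583828)·(169) + (166521045/82583828)·(2197) = 84008807584/20645957.

ŷ = 4069.020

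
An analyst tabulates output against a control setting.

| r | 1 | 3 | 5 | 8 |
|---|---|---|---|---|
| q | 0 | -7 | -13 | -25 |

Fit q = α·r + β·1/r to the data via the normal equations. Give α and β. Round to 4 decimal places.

With design matrix A, AᵀA = [[99, 4]; [4, 16801/14400]] and Aᵀq = [-286, -967/120]ᵀ.
det = 99·(16801/14400) − 4² = 159211/1600.
α = ((-286)·(16801/14400) − 4·(-967/120))/(159211/1600) = -4340926/1432899; β = (99·(-967/120) − 4·(-286))/(159211/1600) = 553960/159211.

α = -3.0295, β = 3.4794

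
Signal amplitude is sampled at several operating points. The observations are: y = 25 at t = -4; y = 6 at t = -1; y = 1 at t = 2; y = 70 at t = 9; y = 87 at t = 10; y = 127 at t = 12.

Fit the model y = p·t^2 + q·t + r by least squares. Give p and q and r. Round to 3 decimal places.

Normal-equation sums: Σt^2·t^2 = 37570, Σt^2·t = 3400, Σt^2 = 346, Σt·t = 346, Σt = 28, Σ1 = 6.
Moment sums: Σt^2·y = 33068, Σt·y = 2920, Σy = 316.
So AᵀA·[p, q, r]ᵀ = Aᵀy: [[37570, 3400, 346]; [3400, 346, 28]; [346, 28, 6]]·[p, q, r]ᵀ = [33068, 2920, 316]ᵀ.
Solving the 3×3 system (Gaussian elimination) gives p = 231110/227319, q = -390356/227319, r = 155484/75773.

p = 1.017, q = -1.717, r = 2.052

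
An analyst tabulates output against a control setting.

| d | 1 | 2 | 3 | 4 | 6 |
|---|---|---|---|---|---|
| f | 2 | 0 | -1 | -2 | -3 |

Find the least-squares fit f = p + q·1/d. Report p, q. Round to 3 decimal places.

p = -3.329, q = 5.620

Compute the Gram sums: Σ1 = 5, Σ1/d = 9/4, Σ1/d·1/d = 209/144.
For Aᵀf: Σf = -4, Σ1/d·f = 2/3.
So AᵀA·[p, q]ᵀ = Aᵀf: [[5, 9/4]; [9/4, 209/144]]·[p, q]ᵀ = [-4, 2/3]ᵀ.
Eliminating q: (209/144)·(row 1) − (9/4)·(row 2) gives (79/36)·p = (209/144)·(-4) − (9/4)·(2/3) = -263/36, so p = -263/79.
Then q = ((2/3) − (9/4)·(-263/79))/(209/144) = 444/79.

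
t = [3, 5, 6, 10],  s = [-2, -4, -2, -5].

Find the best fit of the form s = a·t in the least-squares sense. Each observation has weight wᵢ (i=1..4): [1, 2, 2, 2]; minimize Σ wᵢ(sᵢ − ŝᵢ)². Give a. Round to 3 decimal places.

Setting ∂/∂a … = 0 gives: 331·a = -170.
a = (-170)/331 = -0.513595.

a = -0.514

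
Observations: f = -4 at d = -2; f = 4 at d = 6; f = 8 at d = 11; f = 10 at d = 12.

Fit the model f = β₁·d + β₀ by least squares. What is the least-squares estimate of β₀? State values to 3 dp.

Entries of AᵀA: Σd·d = 305, Σd = 27, Σ1 = 4.
And Σd·f = 240, Σf = 18.
AᵀA·[β₁, β₀]ᵀ = Aᵀf becomes [[305, 27]; [27, 4]]·[β₁, β₀]ᵀ = [240, 18]ᵀ.
det = 305·4 − 27² = 491.
β₁ = (240·4 − 27·18)/491 = 474/491; β₀ = (305·18 − 27·240)/491 = -990/491.

β₀ = -2.016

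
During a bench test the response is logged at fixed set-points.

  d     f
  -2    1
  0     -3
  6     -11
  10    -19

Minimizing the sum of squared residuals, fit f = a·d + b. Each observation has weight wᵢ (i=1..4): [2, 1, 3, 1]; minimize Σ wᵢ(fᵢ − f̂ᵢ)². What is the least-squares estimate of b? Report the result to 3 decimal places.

b = -2.179

The normal equations are: 216·a + 24·b = -392;  24·a + 7·b = -53.
(Σwᵢ·d·d = 216, Σwᵢ·d = 24, Σwᵢ·1 = 7, Σwᵢ·d·f = -392, Σwᵢ·f = -53.)
Eliminating b: 7·(row 1) − 24·(row 2) gives 936·a = 7·(-392) − 24·(-53) = -1472, so a = -184/117.
Then b = ((-53) − 24·(-184/117))/7 = -85/39.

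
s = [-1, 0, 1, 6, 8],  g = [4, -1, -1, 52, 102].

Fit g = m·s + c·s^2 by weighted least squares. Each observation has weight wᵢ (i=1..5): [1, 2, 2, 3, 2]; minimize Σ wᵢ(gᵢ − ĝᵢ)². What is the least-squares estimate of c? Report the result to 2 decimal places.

c = 1.99

The normal system XᵀWX·[m, c]ᵀ = XᵀWg is [[239, 1673]; [1673, 12083]]·[m, c]ᵀ = [2562, 18674]ᵀ.
Determinant 239·12083 − 1673² = 88908.
m = (2562·12083 − 1673·18674)/88908 = -71239/22227; c = (239·18674 − 1673·2562)/88908 = 185/93.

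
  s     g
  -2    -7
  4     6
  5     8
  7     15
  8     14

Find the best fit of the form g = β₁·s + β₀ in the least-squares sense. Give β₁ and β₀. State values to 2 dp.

Setting ∂/∂β₁ … = 0 gives: 158·β₁ + 22·β₀ = 295;  22·β₁ + 5·β₀ = 36.
(Σs·s = 158, Σs = 22, Σ1 = 5, Σs·g = 295, Σg = 36.)
Eliminating β₀: 5·(row 1) − 22·(row 2) gives 306·β₁ = 5·295 − 22·36 = 683, so β₁ = 683/306.
Then β₀ = (36 − 22·(683/306))/5 = -401/153.

β₁ = 2.23, β₀ = -2.62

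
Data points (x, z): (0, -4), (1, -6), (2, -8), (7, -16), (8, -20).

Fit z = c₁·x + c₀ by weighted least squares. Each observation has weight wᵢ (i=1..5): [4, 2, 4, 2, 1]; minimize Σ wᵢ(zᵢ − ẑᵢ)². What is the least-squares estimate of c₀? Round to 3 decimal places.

c₀ = -4.134

The normal equations are: 180·c₁ + 32·c₀ = -460;  32·c₁ + 13·c₀ = -112.
Eliminating c₀: 13·(row 1) − 32·(row 2) gives 1316·c₁ = 13·(-460) − 32·(-112) = -2396, so c₁ = -599/329.
Then c₀ = ((-112) − 32·(-599/329))/13 = -1360/329.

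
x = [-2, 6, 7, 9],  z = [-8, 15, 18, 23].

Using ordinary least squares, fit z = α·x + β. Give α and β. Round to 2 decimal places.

MᵀM·[α, β]ᵀ = Mᵀz reads: 170·α + 20·β = 439;  20·α + 4·β = 48.
Determinant 170·4 − 20² = 280.
α = (439·4 − 20·48)/280 = 199/70; β = (170·48 − 20·439)/280 = -31/14.

α = 2.84, β = -2.21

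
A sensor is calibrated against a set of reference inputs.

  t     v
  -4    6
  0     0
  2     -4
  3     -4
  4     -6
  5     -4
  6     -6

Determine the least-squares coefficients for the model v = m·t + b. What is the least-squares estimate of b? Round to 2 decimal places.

Entries of AᵀA: Σt·t = 106, Σt = 16, Σ1 = 7.
For Aᵀv: Σt·v = -124, Σv = -18.
Normal equations: [[106, 16]; [16, 7]]·[m, b]ᵀ = [-124, -18]ᵀ.
det = 106·7 − 16² = 486.
m = ((-124)·7 − 16·(-18))/486 = -290/243; b = (106·(-18) − 16·(-124))/486 = 38/243.

b = 0.16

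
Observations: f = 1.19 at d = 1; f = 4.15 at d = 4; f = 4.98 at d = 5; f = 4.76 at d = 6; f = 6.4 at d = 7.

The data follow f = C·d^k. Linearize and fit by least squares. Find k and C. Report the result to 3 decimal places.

k = 0.840, C = 1.212

Taking logs, ln f = k·ln d + ln C, so regress ln f on ln d.
Sums: Σln d = 6.7334, Σ(ln d)² = 11.5091, Σln f = 6.6190, Σln d·ln f = 10.9645.
Normal system: [[11.5091, 6.7334]; [6.7334, 5]]·[k, ln C]ᵀ = [10.9645, 6.6190]ᵀ.
Solving (det = 12.2067): k = 0.84001, ln C = 0.19259, so C = exp(0.19259) = 1.21238.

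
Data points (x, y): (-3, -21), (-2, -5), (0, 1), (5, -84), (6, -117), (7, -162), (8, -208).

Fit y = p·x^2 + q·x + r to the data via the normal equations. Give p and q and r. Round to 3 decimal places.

With design matrix A, AᵀA = [[8515, 1161, 187]; [1161, 187, 21]; [187, 21, 7]] and Aᵀy = [-27771, -3847, -596]ᵀ.
Inverting the 3×3 Gram matrix, [p, q, r]ᵀ = [-409345/133716, -79877/44572, 134645/66858]ᵀ.

p = -3.061, q = -1.792, r = 2.014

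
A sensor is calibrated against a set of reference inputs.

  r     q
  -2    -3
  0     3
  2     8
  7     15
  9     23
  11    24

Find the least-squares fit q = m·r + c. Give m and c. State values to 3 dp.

Setting ∂/∂m … = 0 gives: 259·m + 27·c = 598;  27·m + 6·c = 70.
Eliminating c: 6·(row 1) − 27·(row 2) gives 825·m = 6·598 − 27·70 = 1698, so m = 566/275.
Then c = (70 − 27·(566/275))/6 = 1984/825.

m = 2.058, c = 2.405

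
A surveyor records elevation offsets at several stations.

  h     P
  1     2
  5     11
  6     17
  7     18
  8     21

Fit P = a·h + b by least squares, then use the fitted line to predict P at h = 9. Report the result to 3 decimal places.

P̂ = 23.712

Normal-equation sums: Σh·h = 175, Σh = 27, Σ1 = 5.
Right-hand side: Σh·P = 453, ΣP = 69.
XᵀX·[a, b]ᵀ = XᵀP becomes [[175, 27]; [27, 5]]·[a, b]ᵀ = [453, 69]ᵀ.
Eliminating b: 5·(row 1) − 27·(row 2) gives 146·a = 5·453 − 27·69 = 402, so a = 201/73.
Then b = (69 − 27·(201/73))/5 = -78/73.
At h = 9: P̂ = (201/73)·(9) + (-78/73)·(1) = 1731/73.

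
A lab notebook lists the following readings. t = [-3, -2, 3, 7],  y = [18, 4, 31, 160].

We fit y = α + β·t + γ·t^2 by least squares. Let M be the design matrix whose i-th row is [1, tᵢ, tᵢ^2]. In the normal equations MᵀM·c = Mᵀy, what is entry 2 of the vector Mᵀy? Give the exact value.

Entry 2 ↔ basis t, so (Mᵀy)_{2} = Σᵢ (t)·yᵢ = (-3)·(18) + (-2)·(4) + (3)·(31) + (7)·(160) = 1151.

1151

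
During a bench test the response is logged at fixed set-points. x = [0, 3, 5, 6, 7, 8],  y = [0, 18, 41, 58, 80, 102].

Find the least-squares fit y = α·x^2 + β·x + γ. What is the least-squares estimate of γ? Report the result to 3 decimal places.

γ = 0.356

Forming AᵀA = [[8499, 1223, 183]; [1223, 183, 29]; [183, 29, 6]] and Aᵀy = [13723, 1983, 299]ᵀ gives AᵀA·[α, β, γ]ᵀ = Aᵀy.
Inverting the 3×3 Gram matrix, [α, β, γ]ᵀ = [11345/7788, 2711/2596, 1385/3894]ᵀ.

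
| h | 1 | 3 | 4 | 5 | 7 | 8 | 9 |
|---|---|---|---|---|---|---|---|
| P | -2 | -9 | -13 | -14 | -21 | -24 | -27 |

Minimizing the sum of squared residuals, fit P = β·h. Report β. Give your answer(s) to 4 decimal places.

β = -2.9918

Compute the Gram sums: Σh·h = 245.
And Σh·P = -733.
So XᵀX·[β]ᵀ = XᵀP: [[245]]·[β]ᵀ = [-733]ᵀ.
Hence β = -733 / 245 ≈ -2.99184.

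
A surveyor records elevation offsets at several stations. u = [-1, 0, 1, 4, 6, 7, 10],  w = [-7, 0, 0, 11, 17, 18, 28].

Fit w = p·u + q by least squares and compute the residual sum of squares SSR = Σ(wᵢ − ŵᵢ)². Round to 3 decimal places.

Entries of XᵀX: Σu·u = 203, Σu = 27, Σ1 = 7.
Moment sums: Σu·w = 559, Σw = 67.
Determinant 203·7 − 27² = 692.
p = (559·7 − 27·67)/692 = 526/173; q = (203·67 − 27·559)/692 = -373/173.
Residuals: -312/173, 373/173, -153/173, 172/173, 158/173, -195/173, -43/173; SSR = 2048/173.

SSR = 11.838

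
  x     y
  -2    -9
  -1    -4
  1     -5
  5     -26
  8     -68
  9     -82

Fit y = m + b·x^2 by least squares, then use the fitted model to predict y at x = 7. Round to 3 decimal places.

ŷ = -51.555

Normal-equation sums: Σ1 = 6, Σx^2 = 176, Σx^2·x^2 = 11300.
For Aᵀy: Σy = -194, Σx^2·y = -11689.
So AᵀA·[m, b]ᵀ = Aᵀy: [[6, 176]; [176, 11300]]·[m, b]ᵀ = [-194, -11689]ᵀ.
det = 6·11300 − 176² = 36824.
m = ((-194)·11300 − 176·(-11689))/36824 = -16867/4603; b = (6·(-11689) − 176·(-194))/36824 = -17995/18412.
At x = 7: ŷ = (-16867/4603)·(1) + (-17995/18412)·(49) = -949223/18412.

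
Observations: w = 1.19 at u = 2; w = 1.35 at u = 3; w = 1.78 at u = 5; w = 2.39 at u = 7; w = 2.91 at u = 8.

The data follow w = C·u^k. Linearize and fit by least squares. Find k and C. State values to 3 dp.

Let Y = ln w. Fitting Y = k·ln u + ln C by least squares:
Σln u = 7.4265, Σ(ln u)² = 12.3883, Σln w = 2.9901, Σln u·ln w = 5.2949.
Equations: 12.3883·k + 7.4265·ln C = 5.2949;  7.4265·k + 5·ln C = 2.9901.
Δ = 12.3883·5 − (7.4265)² = 6.7880; k = (5.2949·5 − 7.4265·2.9901)/6.7880 = 0.62880, ln C = (12.3883·2.9901 − 7.4265·5.2949)/6.7880 = -0.33594, so C = exp(-0.33594) = 0.71467.

k = 0.629, C = 0.715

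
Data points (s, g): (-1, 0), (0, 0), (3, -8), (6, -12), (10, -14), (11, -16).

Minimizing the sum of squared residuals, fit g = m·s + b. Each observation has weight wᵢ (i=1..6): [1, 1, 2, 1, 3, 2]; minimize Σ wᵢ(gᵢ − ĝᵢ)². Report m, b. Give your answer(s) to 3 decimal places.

m = -1.246, b = -2.348

From the data, Σwᵢ·s·s = 597, Σwᵢ·s = 63, Σwᵢ·1 = 10.
Right-hand side: Σwᵢ·s·g = -892, Σwᵢ·g = -102.
So XᵀWX·[m, b]ᵀ = XᵀWg: [[597, 63]; [63, 10]]·[m, b]ᵀ = [-892, -102]ᵀ.
Δ = 597·10 − 63² = 2001.
m = ((-892)·10 − 63·(-102))/2001 = -86/69; b = (597·(-102) − 63·(-892))/2001 = -54/23.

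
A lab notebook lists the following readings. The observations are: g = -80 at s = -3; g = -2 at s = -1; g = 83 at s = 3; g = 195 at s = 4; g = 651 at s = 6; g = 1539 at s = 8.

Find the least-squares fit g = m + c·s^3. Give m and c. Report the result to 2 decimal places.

m = 1.73, c = 3.00

MᵀM·[m, c]ᵀ = Mᵀg reads: 6·m + 791·c = 2386;  791·m + 314355·c = 945467.
Eliminating c: 314355·(row 1) − 791·(row 2) gives 1260449·m = 314355·2386 − 791·945467 = 2186633, so m = 2186633/1260449.
Then c = (945467 − 791·(2186633/1260449))/314355 = 3785476/1260449.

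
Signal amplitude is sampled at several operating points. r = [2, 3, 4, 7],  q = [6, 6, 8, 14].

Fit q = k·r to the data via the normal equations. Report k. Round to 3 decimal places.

Forming AᵀA = [[78]] and Aᵀq = [160]ᵀ gives AᵀA·[k]ᵀ = Aᵀq.
k = 160/78 = 2.05128.

k = 2.051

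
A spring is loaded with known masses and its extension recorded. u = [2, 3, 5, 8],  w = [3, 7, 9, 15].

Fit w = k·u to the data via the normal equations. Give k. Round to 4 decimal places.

k = 1.8824

With design matrix M, MᵀM = [[102]] and Mᵀw = [192]ᵀ.
Hence k = 192 / 102 ≈ 1.88235.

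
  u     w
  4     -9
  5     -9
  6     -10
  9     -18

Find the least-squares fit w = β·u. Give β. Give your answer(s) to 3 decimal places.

The normal system AᵀA·[β]ᵀ = Aᵀw is [[158]]·[β]ᵀ = [-303]ᵀ.
β = (-303)/158 = -1.91772.

β = -1.918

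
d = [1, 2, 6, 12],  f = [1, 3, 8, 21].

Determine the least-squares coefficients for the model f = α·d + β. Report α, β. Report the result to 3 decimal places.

α = 1.789, β = -1.144

From the data, Σd·d = 185, Σd = 21, Σ1 = 4.
And Σd·f = 307, Σf = 33.
Normal equations: [[185, 21]; [21, 4]]·[α, β]ᵀ = [307, 33]ᵀ.
Δ = 185·4 − 21² = 299.
α = (307·4 − 21·33)/299 = 535/299; β = (185·33 − 21·307)/299 = -342/299.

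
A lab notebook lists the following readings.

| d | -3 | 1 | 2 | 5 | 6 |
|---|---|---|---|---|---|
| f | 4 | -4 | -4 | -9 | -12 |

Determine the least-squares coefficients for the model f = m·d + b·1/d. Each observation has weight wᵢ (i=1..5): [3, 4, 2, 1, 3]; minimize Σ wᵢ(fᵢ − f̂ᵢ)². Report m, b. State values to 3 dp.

Compute the Gram sums: Σwᵢ·d·d = 172, Σwᵢ·d·1/d = 13, Σwᵢ·1/d·1/d = 1487/300.
Right-hand side: Σwᵢ·d·f = -329, Σwᵢ·1/d·f = -159/5.
det = 172·(1487/300) − 13² = 51266/75.
m = ((-329)·(1487/300) − 13·(-159/5))/(51266/75) = -365203/205064; b = (172·(-159/5) − 13·(-329))/(51266/75) = -89445/51266.

m = -1.781, b = -1.745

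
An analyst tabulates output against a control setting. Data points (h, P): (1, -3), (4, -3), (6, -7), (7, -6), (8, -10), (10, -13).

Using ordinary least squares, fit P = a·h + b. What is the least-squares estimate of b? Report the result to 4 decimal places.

b = -0.1600

Entries of AᵀA: Σh·h = 266, Σh = 36, Σ1 = 6.
For AᵀP: Σh·P = -309, ΣP = -42.
Normal equations: [[266, 36]; [36, 6]]·[a, b]ᵀ = [-309, -42]ᵀ.
Determinant 266·6 − 36² = 300.
a = ((-309)·6 − 36·(-42))/300 = -57/50; b = (266·(-42) − 36·(-309))/300 = -4/25.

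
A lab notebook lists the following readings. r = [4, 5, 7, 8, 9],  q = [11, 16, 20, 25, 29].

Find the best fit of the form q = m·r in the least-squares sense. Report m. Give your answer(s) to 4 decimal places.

XᵀX·[m]ᵀ = Xᵀq reads: 235·m = 725.
Hence m = 725 / 235 ≈ 3.08511.

m = 3.0851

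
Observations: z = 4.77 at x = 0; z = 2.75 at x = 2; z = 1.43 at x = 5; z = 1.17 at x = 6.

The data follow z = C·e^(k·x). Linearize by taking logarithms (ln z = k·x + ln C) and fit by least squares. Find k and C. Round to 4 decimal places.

k = -0.2323, C = 4.6047

Taking logs, ln z = k·x + ln C, so regress ln z on x.
AᵀA = [[65.0000, 13.0000]; [13.0000, 4]], rhs = [4.7536, 3.0886]ᵀ  (here Σx = 13.0000, Σ(x)² = 65.0000, Σln z = 3.0886, Σx·ln z = 4.7536).
Δ = 65.0000·4 − (13.0000)² = 91.0000; k = (4.7536·4 − 13.0000·3.0886)/91.0000 = -0.23228, ln C = (65.0000·3.0886 − 13.0000·4.7536)/91.0000 = 1.52708, so C = exp(1.52708) = 4.60469.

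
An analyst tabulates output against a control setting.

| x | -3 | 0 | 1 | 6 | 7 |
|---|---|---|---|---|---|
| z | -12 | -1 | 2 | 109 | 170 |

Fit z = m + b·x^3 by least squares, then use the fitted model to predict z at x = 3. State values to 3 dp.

ẑ = 14.166

Setting ∂/∂m … = 0 gives: 5·m + 533·b = 268;  533·m + 165035·b = 82180.
(Σ1 = 5, Σx^3 = 533, Σx^3·x^3 = 165035, Σz = 268, Σx^3·z = 82180.)
Eliminating b: 165035·(row 1) − 533·(row 2) gives 541086·m = 165035·268 − 533·82180 = 427440, so m = 5480/6937.
Then b = (82180 − 533·(5480/6937))/165035 = 44676/90181.
At x = 3: ẑ = (5480/6937)·(1) + (44676/90181)·(27) = 1277492/90181.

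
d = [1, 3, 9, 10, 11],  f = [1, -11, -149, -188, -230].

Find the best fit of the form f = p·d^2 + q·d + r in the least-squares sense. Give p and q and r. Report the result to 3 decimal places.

MᵀM·[p, q, r]ᵀ = Mᵀf reads: 31284·p + 3088·q + 312·r = -58797;  3088·p + 312·q + 34·r = -5783;  312·p + 34·q + 5·r = -577.
(Σd^2·d^2 = 31284, Σd^2·d = 3088, Σd^2 = 312, Σd·d = 312, Σd = 34, Σ1 = 5, Σd^2·f = -58797, Σd·f = -5783, Σf = -577.)
Inverting the 3×3 Gram matrix, [p, q, r]ᵀ = [-55857/25924, 71499/25924, 3827/12962]ᵀ.

p = -2.155, q = 2.758, r = 0.295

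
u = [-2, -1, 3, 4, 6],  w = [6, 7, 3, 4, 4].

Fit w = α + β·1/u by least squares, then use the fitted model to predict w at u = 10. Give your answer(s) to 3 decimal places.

ŵ = 4.103

Forming XᵀX = [[5, -3/4]; [-3/4, 209/144]] and Xᵀw = [24, -22/3]ᵀ gives XᵀX·[α, β]ᵀ = Xᵀw.
Eliminating β: (209/144)·(row 1) − (-3/4)·(row 2) gives (241/36)·α = (209/144)·24 − (-3/4)·(-22/3) = 88/3, so α = 1056/241.
Then β = ((-22/3) − (-3/4)·(1056/241))/(209/144) = -672/241.
At u = 10: ŵ = (1056/241)·(1) + (-672/241)·(1/10) = 4944/1205.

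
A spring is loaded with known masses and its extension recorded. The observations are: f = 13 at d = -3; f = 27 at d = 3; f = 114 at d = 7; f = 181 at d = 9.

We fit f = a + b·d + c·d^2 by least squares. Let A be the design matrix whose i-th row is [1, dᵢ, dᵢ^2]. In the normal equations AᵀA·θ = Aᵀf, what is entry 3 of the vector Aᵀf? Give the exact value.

Entry 3 ↔ basis d^2, so (Aᵀf)_{3} = Σᵢ (d^2)·fᵢ = (9)·(13) + (9)·(27) + (49)·(114) + (81)·(181) = 20607.

20607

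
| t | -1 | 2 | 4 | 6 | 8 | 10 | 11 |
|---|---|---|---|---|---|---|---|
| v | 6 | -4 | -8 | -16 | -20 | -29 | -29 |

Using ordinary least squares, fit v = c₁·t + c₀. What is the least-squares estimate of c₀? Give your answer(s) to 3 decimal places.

c₀ = 2.821

Forming XᵀX = [[342, 40]; [40, 7]] and Xᵀv = [-911, -100]ᵀ gives XᵀX·[c₁, c₀]ᵀ = Xᵀv.
det = 342·7 − 40² = 794.
c₁ = ((-911)·7 − 40·(-100))/794 = -2377/794; c₀ = (342·(-100) − 40·(-911))/794 = 1120/397.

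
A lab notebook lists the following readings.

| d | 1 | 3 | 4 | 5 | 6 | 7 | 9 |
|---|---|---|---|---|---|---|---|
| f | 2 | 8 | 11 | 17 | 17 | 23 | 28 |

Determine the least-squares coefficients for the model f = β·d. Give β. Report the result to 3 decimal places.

Forming XᵀX = [[217]] and Xᵀf = [670]ᵀ gives XᵀX·[β]ᵀ = Xᵀf.
Hence β = 670 / 217 ≈ 3.08756.

β = 3.088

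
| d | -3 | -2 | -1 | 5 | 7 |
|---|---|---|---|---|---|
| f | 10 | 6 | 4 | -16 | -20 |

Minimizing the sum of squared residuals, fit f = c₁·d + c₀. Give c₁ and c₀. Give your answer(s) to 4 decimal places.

c₁ = -3.0545, c₀ = 0.4653

AᵀA·[c₁, c₀]ᵀ = Aᵀf reads: 88·c₁ + 6·c₀ = -266;  6·c₁ + 5·c₀ = -16.
Δ = 88·5 − 6² = 404.
c₁ = ((-266)·5 − 6·(-16))/404 = -617/202; c₀ = (88·(-16) − 6·(-266))/404 = 47/101.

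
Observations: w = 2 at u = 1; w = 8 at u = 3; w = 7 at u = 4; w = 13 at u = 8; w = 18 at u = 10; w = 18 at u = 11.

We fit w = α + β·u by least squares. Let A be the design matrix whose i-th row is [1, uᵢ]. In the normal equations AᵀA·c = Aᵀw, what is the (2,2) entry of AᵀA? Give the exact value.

311

Row 2 ↔ basis u, column 2 ↔ basis u, so (AᵀA)_{2,2} = Σᵢ (u)·(u) = (1)·(1) + (3)·(3) + (4)·(4) + (8)·(8) + (10)·(10) + (11)·(11) = 311.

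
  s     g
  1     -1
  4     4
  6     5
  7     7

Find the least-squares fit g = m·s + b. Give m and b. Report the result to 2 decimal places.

m = 1.26, b = -1.93

Setting ∂/∂m … = 0 gives: 102·m + 18·b = 94;  18·m + 4·b = 15.
(Σs·s = 102, Σs = 18, Σ1 = 4, Σs·g = 94, Σg = 15.)
Eliminating b: 4·(row 1) − 18·(row 2) gives 84·m = 4·94 − 18·15 = 106, so m = 53/42.
Then b = (15 − 18·(53/42))/4 = -27/14.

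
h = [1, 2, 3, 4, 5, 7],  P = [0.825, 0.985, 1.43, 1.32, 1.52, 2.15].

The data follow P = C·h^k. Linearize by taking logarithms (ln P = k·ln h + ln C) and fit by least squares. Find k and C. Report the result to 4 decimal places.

Taking logs, ln P = k·ln h + ln C, so regress ln P on ln h.
XᵀX = [[9.9861, 6.7334]; [6.7334, 6]], rhs = [2.9308, 1.6120]ᵀ  (here Σln h = 6.7334, Σ(ln h)² = 9.9861, Σln P = 1.6120, Σln h·ln P = 2.9308).
Slope k = (n·Σln h·ln P − Σln h·Σln P)/(n·Σ(ln h)² − (Σln h)²) = (6·2.9308 − 6.7334·1.6120)/14.5777 = 0.46169; ln C = (Σln P − k·Σln h)/n = -0.24946, so C = exp(-0.24946) = 0.77922.

k = 0.4617, C = 0.7792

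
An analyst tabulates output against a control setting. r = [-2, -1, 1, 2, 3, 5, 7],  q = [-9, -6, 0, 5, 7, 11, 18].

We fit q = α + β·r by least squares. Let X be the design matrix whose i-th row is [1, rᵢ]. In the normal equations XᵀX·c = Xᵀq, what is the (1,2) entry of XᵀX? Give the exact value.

15

Row 1 ↔ basis 1, column 2 ↔ basis r, so (XᵀX)_{1,2} = Σᵢ r = (1)·(-2) + (1)·(-1) + (1)·(1) + (1)·(2) + (1)·(3) + (1)·(5) + (1)·(7) = 15.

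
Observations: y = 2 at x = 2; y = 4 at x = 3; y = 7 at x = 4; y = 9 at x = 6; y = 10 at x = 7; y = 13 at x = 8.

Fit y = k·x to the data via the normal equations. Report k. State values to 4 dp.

Normal-equation sums: Σx·x = 178.
And Σx·y = 272.
Normal equations: [[178]]·[k]ᵀ = [272]ᵀ.
Hence k = 272 / 178 ≈ 1.52809.

k = 1.5281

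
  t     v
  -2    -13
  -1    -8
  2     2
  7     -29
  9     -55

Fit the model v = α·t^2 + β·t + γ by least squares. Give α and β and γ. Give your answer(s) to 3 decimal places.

Compute the Gram sums: Σt^2·t^2 = 8995, Σt^2·t = 1071, Σt^2 = 139, Σt·t = 139, Σt = 15, Σ1 = 5.
Right-hand side: Σt^2·v = -5928, Σt·v = -660, Σv = -103.
Inverting the 3×3 Gram matrix, [α, β, γ]ᵀ = [-18287/17056, 63543/17056, -8401/4264]ᵀ.

α = -1.072, β = 3.726, γ = -1.970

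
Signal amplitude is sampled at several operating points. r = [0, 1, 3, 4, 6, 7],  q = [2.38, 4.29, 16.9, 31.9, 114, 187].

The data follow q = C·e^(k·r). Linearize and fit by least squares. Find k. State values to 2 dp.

Taking logs, ln q = k·r + ln C, so regress ln q on r.
AᵀA = [[111.0000, 21.0000]; [21.0000, 6]], rhs = [88.8236, 18.5806]ᵀ  (here Σr = 21.0000, Σ(r)² = 111.0000, Σln q = 18.5806, Σr·ln q = 88.8236).
Solving (det = 225.0000): k = 0.63444, ln C = 0.87623.

k = 0.63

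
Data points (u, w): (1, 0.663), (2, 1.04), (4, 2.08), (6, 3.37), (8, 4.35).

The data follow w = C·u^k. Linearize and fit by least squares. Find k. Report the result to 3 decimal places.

Taking logs, ln w = k·ln u + ln C, so regress ln w on ln u.
Over the data: Σln u = 5.9506, Σ(ln u)² = 9.9367, Σln w = 3.0457, Σln u·ln w = 6.2764.
Normal system: [[9.9367, 5.9506]; [5.9506, 5]]·[k, ln C]ᵀ = [6.2764, 3.0457]ᵀ.
Solving (det = 14.2736): k = 0.92887, ln C = -0.49634.

k = 0.929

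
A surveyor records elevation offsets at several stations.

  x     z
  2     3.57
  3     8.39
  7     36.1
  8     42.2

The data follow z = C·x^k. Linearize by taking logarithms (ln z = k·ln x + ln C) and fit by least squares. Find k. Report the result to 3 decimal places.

Linearized form: ln z = k·ln x + ln C. From the 4 transformed points,
Σln x = 5.8171, Σ(ln x)² = 9.7980, Σln z = 10.7283, Σln x·ln z = 17.9796.
Normal system: [[9.7980, 5.8171]; [5.8171, 4]]·[k, ln C]ᵀ = [17.9796, 10.7283]ᵀ.
Slope k = (n·Σln x·ln z − Σln x·Σln z)/(n·Σ(ln x)² − (Σln x)²) = (4·17.9796 − 5.8171·10.7283)/5.3534 = 1.77656; ln C = (Σln z − k·Σln x)/n = 0.09847.

k = 1.777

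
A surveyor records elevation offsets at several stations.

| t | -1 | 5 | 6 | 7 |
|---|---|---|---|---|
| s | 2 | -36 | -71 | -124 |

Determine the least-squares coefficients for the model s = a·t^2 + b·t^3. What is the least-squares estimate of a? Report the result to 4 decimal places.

a = 1.3128

Entries of AᵀA: Σt^2·t^2 = 4323, Σt^2·t^3 = 27707, Σt^3·t^3 = 179931.
Moment sums: Σt^2·s = -9530, Σt^3·s = -62370.
So AᵀA·[a, b]ᵀ = Aᵀs: [[4323, 27707]; [27707, 179931]]·[a, b]ᵀ = [-9530, -62370]ᵀ.
Eliminating b: 179931·(row 1) − 27707·(row 2) gives 10163864·a = 179931·(-9530) − 27707·(-62370) = 13343160, so a = 1667895/1270483.
Then b = ((-62370) − 27707·(1667895/1270483))/179931 = -697225/1270483.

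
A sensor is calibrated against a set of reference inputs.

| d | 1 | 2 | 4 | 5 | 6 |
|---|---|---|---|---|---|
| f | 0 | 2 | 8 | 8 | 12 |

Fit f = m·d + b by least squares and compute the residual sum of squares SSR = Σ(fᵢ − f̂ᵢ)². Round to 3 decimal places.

SSR = 2.977

Entries of MᵀM: Σd·d = 82, Σd = 18, Σ1 = 5.
And Σd·f = 148, Σf = 30.
Eliminating b: 5·(row 1) − 18·(row 2) gives 86·m = 5·148 − 18·30 = 200, so m = 100/43.
Then b = (30 − 18·(100/43))/5 = -102/43.
Residuals: 2/43, -12/43, 46/43, -54/43, 18/43; SSR = 128/43.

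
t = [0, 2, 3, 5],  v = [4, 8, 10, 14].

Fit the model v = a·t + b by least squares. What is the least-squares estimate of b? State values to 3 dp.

b = 4.000

From the data, Σt·t = 38, Σt = 10, Σ1 = 4.
For Mᵀv: Σt·v = 116, Σv = 36.
Normal equations: [[38, 10]; [10, 4]]·[a, b]ᵀ = [116, 36]ᵀ.
Eliminating b: 4·(row 1) − 10·(row 2) gives 52·a = 4·116 − 10·36 = 104, so a = 2.
Then b = (36 − 10·2)/4 = 4.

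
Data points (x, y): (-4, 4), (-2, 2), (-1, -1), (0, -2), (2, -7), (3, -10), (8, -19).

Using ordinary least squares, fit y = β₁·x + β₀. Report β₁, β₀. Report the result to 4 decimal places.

β₁ = -2.0108, β₀ = -2.9908

Normal-equation sums: Σx·x = 98, Σx = 6, Σ1 = 7.
Right-hand side: Σx·y = -215, Σy = -33.
AᵀA·[β₁, β₀]ᵀ = Aᵀy becomes [[98, 6]; [6, 7]]·[β₁, β₀]ᵀ = [-215, -33]ᵀ.
Eliminating β₀: 7·(row 1) − 6·(row 2) gives 650·β₁ = 7·(-215) − 6·(-33) = -1307, so β₁ = -1307/650.
Then β₀ = ((-33) − 6·(-1307/650))/7 = -972/325.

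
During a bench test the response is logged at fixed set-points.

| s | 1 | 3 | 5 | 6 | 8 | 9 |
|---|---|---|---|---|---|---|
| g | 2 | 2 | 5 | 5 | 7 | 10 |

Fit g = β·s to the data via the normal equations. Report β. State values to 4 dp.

Setting ∂/∂β … = 0 gives: 216·β = 209.
Hence β = 209 / 216 ≈ 0.967593.

β = 0.9676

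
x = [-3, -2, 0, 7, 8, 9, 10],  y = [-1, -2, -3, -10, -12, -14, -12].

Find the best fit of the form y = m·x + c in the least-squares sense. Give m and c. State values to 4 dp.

From the data, Σx·x = 307, Σx = 29, Σ1 = 7.
For Mᵀy: Σx·y = -405, Σy = -54.
MᵀM·[m, c]ᵀ = Mᵀy becomes [[307, 29]; [29, 7]]·[m, c]ᵀ = [-405, -54]ᵀ.
det = 307·7 − 29² = 1308.
m = ((-405)·7 − 29·(-54))/1308 = -423/436; c = (307·(-54) − 29·(-405))/1308 = -1611/436.

m = -0.9702, c = -3.6950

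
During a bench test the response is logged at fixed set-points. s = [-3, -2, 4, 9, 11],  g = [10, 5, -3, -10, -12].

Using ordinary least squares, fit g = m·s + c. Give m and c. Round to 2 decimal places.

Normal-equation sums: Σs·s = 231, Σs = 19, Σ1 = 5.
Moment sums: Σs·g = -274, Σg = -10.
Eliminating c: 5·(row 1) − 19·(row 2) gives 794·m = 5·(-274) − 19·(-10) = -1180, so m = -590/397.
Then c = ((-10) − 19·(-590/397))/5 = 1448/397.

m = -1.49, c = 3.65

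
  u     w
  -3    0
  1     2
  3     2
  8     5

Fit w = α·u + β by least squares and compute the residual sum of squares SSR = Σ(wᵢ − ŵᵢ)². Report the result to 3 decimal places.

MᵀM·[α, β]ᵀ = Mᵀw reads: 83·α + 9·β = 48;  9·α + 4·β = 9.
(Σu·u = 83, Σu = 9, Σ1 = 4, Σu·w = 48, Σw = 9.)
Eliminating β: 4·(row 1) − 9·(row 2) gives 251·α = 4·48 − 9·9 = 111, so α = 111/251.
Then β = (9 − 9·(111/251))/4 = 315/251.
Residuals: 18/251, 76/251, -146/251, 52/251; SSR = 120/251.

SSR = 0.478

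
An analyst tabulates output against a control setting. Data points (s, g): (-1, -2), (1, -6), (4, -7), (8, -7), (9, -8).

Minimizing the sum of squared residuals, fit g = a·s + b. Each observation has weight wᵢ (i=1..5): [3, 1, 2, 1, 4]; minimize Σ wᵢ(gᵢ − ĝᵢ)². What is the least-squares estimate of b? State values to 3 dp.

b = -3.494

Setting ∂/∂a … = 0 gives: 424·a + 50·b = -400;  50·a + 11·b = -65.
(Σwᵢ·s·s = 424, Σwᵢ·s = 50, Σwᵢ·1 = 11, Σwᵢ·s·g = -400, Σwᵢ·g = -65.)
det = 424·11 − 50² = 2164.
a = ((-400)·11 − 50·(-65))/2164 = -575/1082; b = (424·(-65) − 50·(-400))/2164 = -1890/541.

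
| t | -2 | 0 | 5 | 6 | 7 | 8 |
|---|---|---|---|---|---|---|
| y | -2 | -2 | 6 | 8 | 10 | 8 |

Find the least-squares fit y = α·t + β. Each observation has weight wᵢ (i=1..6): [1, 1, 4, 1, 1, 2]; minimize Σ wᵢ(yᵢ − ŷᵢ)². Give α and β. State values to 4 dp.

Normal-equation sums: Σwᵢ·t·t = 317, Σwᵢ·t = 47, Σwᵢ·1 = 10.
Right-hand side: Σwᵢ·t·y = 370, Σwᵢ·y = 54.
Determinant 317·10 − 47² = 961.
α = (370·10 − 47·54)/961 = 1162/961; β = (317·54 − 47·370)/961 = -272/961.

α = 1.2092, β = -0.2830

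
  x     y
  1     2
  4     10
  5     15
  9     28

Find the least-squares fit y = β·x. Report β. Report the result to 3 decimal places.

β = 3.000

Compute the Gram sums: Σx·x = 123.
And Σx·y = 369.
So AᵀA·[β]ᵀ = Aᵀy: [[123]]·[β]ᵀ = [369]ᵀ.
β = 369/123 = 3.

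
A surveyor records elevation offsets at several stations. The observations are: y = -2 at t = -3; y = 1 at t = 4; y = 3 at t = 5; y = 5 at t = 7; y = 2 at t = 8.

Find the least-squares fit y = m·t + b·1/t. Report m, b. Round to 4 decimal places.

With design matrix X, XᵀX = [[163, 5]; [5, 176149/705600]] and Xᵀy = [76, 521/210]ᵀ.
Determinant 163·(176149/705600) − 5² = 11072287/705600.
m = (76·(176149/705600) − 5·(521/210))/(11072287/705600) = 4634524/11072287; b = (163·(521/210) − 5·76)/(11072287/705600) = 17213280/11072287.

m = 0.4186, b = 1.5546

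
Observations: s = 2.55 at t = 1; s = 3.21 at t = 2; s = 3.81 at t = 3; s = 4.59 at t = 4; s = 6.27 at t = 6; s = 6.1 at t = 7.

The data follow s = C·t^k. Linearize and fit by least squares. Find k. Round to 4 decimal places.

k = 0.4846

Taking logs, ln s = k·ln t + ln C, so regress ln s on ln t.
Σln t = 6.9157, Σ(ln t)² = 10.6062, Σln s = 8.6079, Σln t·ln s = 11.1985.
Equations: 10.6062·k + 6.9157·ln C = 11.1985;  6.9157·k + 6·ln C = 8.6079.
Slope k = (n·Σln t·ln s − Σln t·Σln s)/(n·Σ(ln t)² − (Σln t)²) = (6·11.1985 − 6.9157·8.6079)/15.8099 = 0.48457; ln C = (Σln s − k·Σln t)/n = 0.87613.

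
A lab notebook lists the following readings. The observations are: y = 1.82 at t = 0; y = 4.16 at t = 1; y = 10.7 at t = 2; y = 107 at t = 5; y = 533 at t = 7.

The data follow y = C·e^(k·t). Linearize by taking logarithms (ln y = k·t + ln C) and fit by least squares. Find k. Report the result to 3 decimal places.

k = 0.807

Linearized form: ln y = k·t + ln C. From the 5 transformed points,
Σt = 15.0000, Σ(t)² = 79.0000, Σln y = 15.3459, Σt·ln y = 73.4798.
Equations: 79.0000·k + 15.0000·ln C = 73.4798;  15.0000·k + 5·ln C = 15.3459.
Δ = 79.0000·5 − (15.0000)² = 170.0000; k = (73.4798·5 − 15.0000·15.3459)/170.0000 = 0.80712, ln C = (79.0000·15.3459 − 15.0000·73.4798)/170.0000 = 0.64784.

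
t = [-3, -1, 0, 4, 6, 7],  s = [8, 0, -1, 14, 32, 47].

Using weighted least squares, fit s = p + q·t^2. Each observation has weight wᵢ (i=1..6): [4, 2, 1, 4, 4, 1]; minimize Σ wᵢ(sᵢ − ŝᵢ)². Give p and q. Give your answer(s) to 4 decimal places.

With design matrix M, MᵀWM = [[16, 295]; [295, 8935]] and MᵀWs = [262, 8095]ᵀ.
Determinant 16·8935 − 295² = 55935.
p = (262·8935 − 295·8095)/55935 = -3137/3729; q = (16·8095 − 295·262)/55935 = 3482/3729.

p = -0.8412, q = 0.9338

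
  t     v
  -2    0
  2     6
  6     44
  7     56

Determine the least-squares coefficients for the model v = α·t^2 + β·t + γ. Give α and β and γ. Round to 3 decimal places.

Compute the Gram sums: Σt^2·t^2 = 3729, Σt^2·t = 559, Σt^2 = 93, Σt·t = 93, Σt = 13, Σ1 = 4.
And Σt^2·v = 4352, Σt·v = 668, Σv = 106.
Solving the 3×3 system (Gaussian elimination) gives α = 3183/3398, β = 5557/3398, γ = -1009/1699.

α = 0.937, β = 1.635, γ = -0.594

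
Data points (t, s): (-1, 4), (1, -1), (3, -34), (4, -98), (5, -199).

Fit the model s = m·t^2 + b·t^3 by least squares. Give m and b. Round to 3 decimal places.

m = 1.965, b = -1.990

From the data, Σt^2·t^2 = 964, Σt^2·t^3 = 4392, Σt^3·t^3 = 20452.
Right-hand side: Σt^2·s = -6846, Σt^3·s = -32070.
Δ = 964·20452 − 4392² = 426064.
m = ((-6846)·20452 − 4392·(-32070))/426064 = 104631/53258; b = (964·(-32070) − 4392·(-6846))/426064 = -105981/53258.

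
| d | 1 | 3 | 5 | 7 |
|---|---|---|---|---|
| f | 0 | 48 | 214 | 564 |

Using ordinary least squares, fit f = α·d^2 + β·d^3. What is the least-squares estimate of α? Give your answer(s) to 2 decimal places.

α = 0.98

Forming AᵀA = [[3108, 20176]; [20176, 134004]] and Aᵀf = [33418, 221498]ᵀ gives AᵀA·[α, β]ᵀ = Aᵀf.
det = 3108·134004 − 20176² = 9413456.
α = (33418·134004 − 20176·221498)/9413456 = 88481/90514; β = (3108·221498 − 20176·33418)/9413456 = 1771777/1176682.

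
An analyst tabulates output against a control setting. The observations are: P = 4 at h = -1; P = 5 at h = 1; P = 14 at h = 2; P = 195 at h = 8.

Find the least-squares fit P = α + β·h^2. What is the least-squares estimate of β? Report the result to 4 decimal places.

β = 3.0218

Setting ∂/∂α … = 0 gives: 4·α + 70·β = 218;  70·α + 4114·β = 12545.
Δ = 4·4114 − 70² = 11556.
α = (218·4114 − 70·12545)/11556 = 1039/642; β = (4·12545 − 70·218)/11556 = 970/321.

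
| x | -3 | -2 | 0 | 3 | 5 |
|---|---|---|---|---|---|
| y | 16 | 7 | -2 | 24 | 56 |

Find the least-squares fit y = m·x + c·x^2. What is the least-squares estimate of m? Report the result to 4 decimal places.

m = 0.9843

Compute the Gram sums: Σx·x = 47, Σx·x^2 = 117, Σx^2·x^2 = 803.
Moment sums: Σx·y = 290, Σx^2·y = 1788.
Eliminating c: 803·(row 1) − 117·(row 2) gives 24052·m = 803·290 − 117·1788 = 23674, so m = 1691/1718.
Then c = (1788 − 117·(1691/1718))/803 = 3579/1718.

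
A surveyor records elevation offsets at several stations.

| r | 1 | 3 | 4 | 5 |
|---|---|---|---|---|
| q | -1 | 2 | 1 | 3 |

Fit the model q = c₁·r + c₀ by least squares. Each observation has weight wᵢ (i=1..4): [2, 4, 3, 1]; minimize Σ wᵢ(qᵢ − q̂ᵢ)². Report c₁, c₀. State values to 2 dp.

c₁ = 0.79, c₀ = -1.26

XᵀWX·[c₁, c₀]ᵀ = XᵀWq reads: 111·c₁ + 31·c₀ = 49;  31·c₁ + 10·c₀ = 12.
(Σwᵢ·r·r = 111, Σwᵢ·r = 31, Σwᵢ·1 = 10, Σwᵢ·r·q = 49, Σwᵢ·q = 12.)
Δ = 111·10 − 31² = 149.
c₁ = (49·10 − 31·12)/149 = 118/149; c₀ = (111·12 − 31·49)/149 = -187/149.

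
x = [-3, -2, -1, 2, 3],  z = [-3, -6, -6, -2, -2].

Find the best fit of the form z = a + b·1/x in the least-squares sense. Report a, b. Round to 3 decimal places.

a = -3.204, b = 2.978

Forming MᵀM = [[5, -1]; [-1, 31/18]] and Mᵀz = [-19, 25/3]ᵀ gives MᵀM·[a, b]ᵀ = Mᵀz.
Eliminating b: (31/18)·(row 1) − (-1)·(row 2) gives (137/18)·a = (31/18)·(-19) − (-1)·(25/3) = -439/18, so a = -439/137.
Then b = ((25/3) − (-1)·(-439/137))/(31/18) = 408/137.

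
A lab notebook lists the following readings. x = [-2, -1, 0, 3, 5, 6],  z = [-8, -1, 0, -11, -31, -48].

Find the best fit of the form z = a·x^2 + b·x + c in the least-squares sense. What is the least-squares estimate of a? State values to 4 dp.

Setting ∂/∂a … = 0 gives: 2019·a + 359·b + 75·c = -2635;  359·a + 75·b + 11·c = -459;  75·a + 11·b + 6·c = -99.
(Σx^2·x^2 = 2019, Σx^2·x = 359, Σx^2 = 75, Σx·x = 75, Σx = 11, Σ1 = 6, Σx^2·z = -2635, Σx·z = -459, Σz = -99.)
Row-reducing yields a = -4549/3072, b = 943/1024, c = 247/768.

a = -1.4808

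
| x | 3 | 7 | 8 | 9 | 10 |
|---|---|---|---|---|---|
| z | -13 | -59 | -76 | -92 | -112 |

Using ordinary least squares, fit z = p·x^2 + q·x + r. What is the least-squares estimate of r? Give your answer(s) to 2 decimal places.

r = 4.12

Compute the Gram sums: Σx^2·x^2 = 23139, Σx^2·x = 2611, Σx^2 = 303, Σx·x = 303, Σx = 37, Σ1 = 5.
For Aᵀz: Σx^2·z = -26524, Σx·z = -3008, Σz = -352.
AᵀA·[p, q, r]ᵀ = Aᵀz becomes [[23139, 2611, 303]; [2611, 303, 37]; [303, 37, 5]]·[p, q, r]ᵀ = [-26524, -3008, -352]ᵀ.
Solving the 3×3 system (Gaussian elimination) gives p = -3662/4351, q = -13828/4351, r = 17934/4351.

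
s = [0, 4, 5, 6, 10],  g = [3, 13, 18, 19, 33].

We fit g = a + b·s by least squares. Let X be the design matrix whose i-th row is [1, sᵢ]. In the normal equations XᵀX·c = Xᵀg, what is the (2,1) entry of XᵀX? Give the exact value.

Row 2 ↔ basis s, column 1 ↔ basis 1, so (XᵀX)_{2,1} = Σᵢ s = (0)·(1) + (4)·(1) + (5)·(1) + (6)·(1) + (10)·(1) = 25.

25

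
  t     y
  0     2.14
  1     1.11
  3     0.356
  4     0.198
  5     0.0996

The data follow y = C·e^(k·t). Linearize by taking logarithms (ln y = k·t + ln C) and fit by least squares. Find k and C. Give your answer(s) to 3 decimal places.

Taking logs, ln y = k·t + ln C, so regress ln y on t.
Σt = 13.0000, Σ(t)² = 51.0000, Σln y = -4.0937, Σt·ln y = -21.0050.
Equations: 51.0000·k + 13.0000·ln C = -21.0050;  13.0000·k + 5·ln C = -4.0937.
Δ = 51.0000·5 − (13.0000)² = 86.0000; k = (-21.0050·5 − 13.0000·-4.0937)/86.0000 = -0.60240, ln C = (51.0000·-4.0937 − 13.0000·-21.0050)/86.0000 = 0.74750, so C = exp(0.74750) = 2.11171.

k = -0.602, C = 2.112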